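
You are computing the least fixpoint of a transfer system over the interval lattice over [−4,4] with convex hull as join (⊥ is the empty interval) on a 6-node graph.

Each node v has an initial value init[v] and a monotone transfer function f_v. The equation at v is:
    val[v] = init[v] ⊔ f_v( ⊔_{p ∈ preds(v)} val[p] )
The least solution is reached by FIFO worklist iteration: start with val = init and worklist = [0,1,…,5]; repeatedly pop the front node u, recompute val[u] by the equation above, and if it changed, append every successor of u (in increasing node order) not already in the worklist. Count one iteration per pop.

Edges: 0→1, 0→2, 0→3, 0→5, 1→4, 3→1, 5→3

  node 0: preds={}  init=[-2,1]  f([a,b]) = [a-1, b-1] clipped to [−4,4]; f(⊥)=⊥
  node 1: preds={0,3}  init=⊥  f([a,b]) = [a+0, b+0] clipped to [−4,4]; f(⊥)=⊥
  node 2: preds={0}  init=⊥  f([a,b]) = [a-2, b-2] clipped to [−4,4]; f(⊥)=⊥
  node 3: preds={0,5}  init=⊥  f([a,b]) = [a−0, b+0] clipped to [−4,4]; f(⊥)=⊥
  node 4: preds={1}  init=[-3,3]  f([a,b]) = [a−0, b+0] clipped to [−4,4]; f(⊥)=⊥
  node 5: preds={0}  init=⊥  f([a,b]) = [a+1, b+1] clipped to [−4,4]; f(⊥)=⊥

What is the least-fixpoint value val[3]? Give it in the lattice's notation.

[-2,2]

Trace (10 dequeues):
  [1] u=0 | in ⊥ | out [-2,1] | ==
  [2] u=1 | in [-2,1] | out [-2,1] | prev ⊥ | push {}
  [3] u=2 | in [-2,1] | out [-4,-1] | prev ⊥ | push {}
  [4] u=3 | in [-2,1] | out [-2,1] | prev ⊥ | push {1}
  [5] u=4 | in [-2,1] | out [-3,3] | ==
  [6] u=5 | in [-2,1] | out [-1,2] | prev ⊥ | push {3}
  [7] u=1 | in [-2,1] | out [-2,1] | ==
  [8] u=3 | in [-2,2] | out [-2,2] | prev [-2,1] | push {1}
  [9] u=1 | in [-2,2] | out [-2,2] | prev [-2,1] | push {4}
  [10] u=4 | in [-2,2] | out [-3,3] | ==

Converged values:
  [0] [-2,1]
  [1] [-2,2]
  [2] [-4,-1]
  [3] [-2,2]
  [4] [-3,3]
  [5] [-1,2]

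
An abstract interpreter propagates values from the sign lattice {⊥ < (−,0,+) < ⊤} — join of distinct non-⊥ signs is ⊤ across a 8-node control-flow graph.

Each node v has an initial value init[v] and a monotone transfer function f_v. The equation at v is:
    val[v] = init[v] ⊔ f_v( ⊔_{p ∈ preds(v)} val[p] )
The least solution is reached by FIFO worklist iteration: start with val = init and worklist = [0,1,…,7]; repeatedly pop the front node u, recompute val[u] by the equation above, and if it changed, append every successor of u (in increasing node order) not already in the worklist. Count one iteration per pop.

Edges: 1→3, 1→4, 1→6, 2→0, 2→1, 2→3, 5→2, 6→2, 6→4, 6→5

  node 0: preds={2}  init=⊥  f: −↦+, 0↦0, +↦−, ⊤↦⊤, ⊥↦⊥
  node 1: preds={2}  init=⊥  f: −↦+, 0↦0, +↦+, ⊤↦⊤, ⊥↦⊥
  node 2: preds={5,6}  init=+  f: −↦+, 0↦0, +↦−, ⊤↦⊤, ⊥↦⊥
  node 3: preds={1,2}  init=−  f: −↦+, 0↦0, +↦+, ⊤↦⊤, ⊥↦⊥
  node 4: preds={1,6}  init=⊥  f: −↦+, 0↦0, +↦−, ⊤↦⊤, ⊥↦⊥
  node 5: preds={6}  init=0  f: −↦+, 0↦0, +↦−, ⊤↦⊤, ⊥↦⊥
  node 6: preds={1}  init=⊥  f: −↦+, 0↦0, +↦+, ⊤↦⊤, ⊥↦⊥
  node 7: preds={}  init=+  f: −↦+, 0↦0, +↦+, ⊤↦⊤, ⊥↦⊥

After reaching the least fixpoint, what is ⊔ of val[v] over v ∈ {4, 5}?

Worklist (18 pops):
  #1 pop 0: in=+ → − (was ⊥); enqueue []
  #2 pop 1: in=+ → + (was ⊥); enqueue []
  #3 pop 2: in=0 → ⊤ (was +); enqueue [0,1]
  #4 pop 3: in=⊤ → ⊤ (was −); enqueue []
  #5 pop 4: in=+ → − (was ⊥); enqueue []
  #6 pop 5: in=⊥ → 0 (no change)
  #7 pop 6: in=+ → + (was ⊥); enqueue [2,4,5]
  #8 pop 7: in=⊥ → + (no change)
  #9 pop 0: in=⊤ → ⊤ (was −); enqueue []
  #10 pop 1: in=⊤ → ⊤ (was +); enqueue [3,6]
  #11 pop 2: in=⊤ → ⊤ (no change)
  #12 pop 4: in=⊤ → ⊤ (was −); enqueue []
  #13 pop 5: in=+ → ⊤ (was 0); enqueue [2]
  #14 pop 3: in=⊤ → ⊤ (no change)
  #15 pop 6: in=⊤ → ⊤ (was +); enqueue [4,5]
  #16 pop 2: in=⊤ → ⊤ (no change)
  #17 pop 4: in=⊤ → ⊤ (no change)
  #18 pop 5: in=⊤ → ⊤ (no change)

Fixpoint:
  val[0] = ⊤
  val[1] = ⊤
  val[2] = ⊤
  val[3] = ⊤
  val[4] = ⊤
  val[5] = ⊤
  val[6] = ⊤
  val[7] = +

⊤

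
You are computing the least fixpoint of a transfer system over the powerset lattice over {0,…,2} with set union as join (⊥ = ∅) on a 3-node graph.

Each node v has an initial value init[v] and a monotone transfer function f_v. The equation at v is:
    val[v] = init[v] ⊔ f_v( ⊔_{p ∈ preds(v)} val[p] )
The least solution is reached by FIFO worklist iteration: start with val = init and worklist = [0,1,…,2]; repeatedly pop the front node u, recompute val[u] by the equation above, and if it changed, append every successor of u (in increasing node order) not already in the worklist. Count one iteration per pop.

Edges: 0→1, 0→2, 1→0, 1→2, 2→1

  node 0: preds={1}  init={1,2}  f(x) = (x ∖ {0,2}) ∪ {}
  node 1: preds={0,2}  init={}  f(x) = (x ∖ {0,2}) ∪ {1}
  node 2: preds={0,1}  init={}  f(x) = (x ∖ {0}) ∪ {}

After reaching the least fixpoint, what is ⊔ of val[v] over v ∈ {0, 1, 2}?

{1,2}

Iteration log — 5 steps:
  step 1. node 0  ⊔preds={}  new={1,2}  stable
  step 2. node 1  ⊔preds={1,2}  new={1}  old={}  +wl: 0
  step 3. node 2  ⊔preds={1,2}  new={1,2}  old={}  +wl: 1
  step 4. node 0  ⊔preds={1}  new={1,2}  stable
  step 5. node 1  ⊔preds={1,2}  new={1}  stable

Least fixpoint reached:
  node 0: {1,2}
  node 1: {1}
  node 2: {1,2}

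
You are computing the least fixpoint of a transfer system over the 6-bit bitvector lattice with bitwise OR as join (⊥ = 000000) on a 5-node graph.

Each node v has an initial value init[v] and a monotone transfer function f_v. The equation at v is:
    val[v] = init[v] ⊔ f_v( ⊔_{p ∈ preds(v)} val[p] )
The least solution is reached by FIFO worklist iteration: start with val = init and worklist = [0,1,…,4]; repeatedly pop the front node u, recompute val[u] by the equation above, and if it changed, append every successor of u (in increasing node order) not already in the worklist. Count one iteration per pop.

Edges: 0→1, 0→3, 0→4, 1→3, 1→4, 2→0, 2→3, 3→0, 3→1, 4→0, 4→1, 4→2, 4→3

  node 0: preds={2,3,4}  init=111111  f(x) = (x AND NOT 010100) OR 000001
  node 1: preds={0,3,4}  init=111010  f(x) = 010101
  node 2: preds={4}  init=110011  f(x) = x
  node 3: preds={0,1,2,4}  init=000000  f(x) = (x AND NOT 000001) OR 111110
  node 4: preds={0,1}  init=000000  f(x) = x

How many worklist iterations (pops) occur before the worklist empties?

10

Iteration log — 10 steps:
  step 1. node 0  ⊔preds=110011  new=111111  stable
  step 2. node 1  ⊔preds=111111  new=111111  old=111010  +wl: 
  step 3. node 2  ⊔preds=000000  new=110011  stable
  step 4. node 3  ⊔preds=111111  new=111110  old=000000  +wl: 0,1
  step 5. node 4  ⊔preds=111111  new=111111  old=000000  +wl: 2,3
  step 6. node 0  ⊔preds=111111  new=111111  stable
  step 7. node 1  ⊔preds=111111  new=111111  stable
  step 8. node 2  ⊔preds=111111  new=111111  old=110011  +wl: 0
  step 9. node 3  ⊔preds=111111  new=111110  stable
  step 10. node 0  ⊔preds=111111  new=111111  stable

Least fixpoint reached:
  node 0: 111111
  node 1: 111111
  node 2: 111111
  node 3: 111110
  node 4: 111111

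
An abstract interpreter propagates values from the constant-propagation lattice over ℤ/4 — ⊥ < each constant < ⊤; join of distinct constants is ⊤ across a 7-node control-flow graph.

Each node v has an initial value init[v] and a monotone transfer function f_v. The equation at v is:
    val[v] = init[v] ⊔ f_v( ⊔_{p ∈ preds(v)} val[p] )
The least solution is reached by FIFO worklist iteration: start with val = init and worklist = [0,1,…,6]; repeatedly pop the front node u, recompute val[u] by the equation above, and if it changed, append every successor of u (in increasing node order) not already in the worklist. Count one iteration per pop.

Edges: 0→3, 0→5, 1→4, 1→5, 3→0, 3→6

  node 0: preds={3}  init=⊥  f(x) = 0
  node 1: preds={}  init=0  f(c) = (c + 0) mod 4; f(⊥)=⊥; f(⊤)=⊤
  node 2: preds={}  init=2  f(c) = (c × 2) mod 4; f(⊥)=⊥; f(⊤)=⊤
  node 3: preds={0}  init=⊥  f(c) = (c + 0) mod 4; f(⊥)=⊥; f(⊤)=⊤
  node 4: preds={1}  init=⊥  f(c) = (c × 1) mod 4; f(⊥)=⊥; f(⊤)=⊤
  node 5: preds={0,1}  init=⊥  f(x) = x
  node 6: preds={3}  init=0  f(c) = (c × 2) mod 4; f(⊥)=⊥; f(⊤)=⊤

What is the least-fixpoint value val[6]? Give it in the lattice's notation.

Trace (8 dequeues):
  [1] u=0 | in ⊥ | out 0 | prev ⊥ | push {}
  [2] u=1 | in ⊥ | out 0 | ==
  [3] u=2 | in ⊥ | out 2 | ==
  [4] u=3 | in 0 | out 0 | prev ⊥ | push {0}
  [5] u=4 | in 0 | out 0 | prev ⊥ | push {}
  [6] u=5 | in 0 | out 0 | prev ⊥ | push {}
  [7] u=6 | in 0 | out 0 | ==
  [8] u=0 | in 0 | out 0 | ==

Converged values:
  [0] 0
  [1] 0
  [2] 2
  [3] 0
  [4] 0
  [5] 0
  [6] 0

0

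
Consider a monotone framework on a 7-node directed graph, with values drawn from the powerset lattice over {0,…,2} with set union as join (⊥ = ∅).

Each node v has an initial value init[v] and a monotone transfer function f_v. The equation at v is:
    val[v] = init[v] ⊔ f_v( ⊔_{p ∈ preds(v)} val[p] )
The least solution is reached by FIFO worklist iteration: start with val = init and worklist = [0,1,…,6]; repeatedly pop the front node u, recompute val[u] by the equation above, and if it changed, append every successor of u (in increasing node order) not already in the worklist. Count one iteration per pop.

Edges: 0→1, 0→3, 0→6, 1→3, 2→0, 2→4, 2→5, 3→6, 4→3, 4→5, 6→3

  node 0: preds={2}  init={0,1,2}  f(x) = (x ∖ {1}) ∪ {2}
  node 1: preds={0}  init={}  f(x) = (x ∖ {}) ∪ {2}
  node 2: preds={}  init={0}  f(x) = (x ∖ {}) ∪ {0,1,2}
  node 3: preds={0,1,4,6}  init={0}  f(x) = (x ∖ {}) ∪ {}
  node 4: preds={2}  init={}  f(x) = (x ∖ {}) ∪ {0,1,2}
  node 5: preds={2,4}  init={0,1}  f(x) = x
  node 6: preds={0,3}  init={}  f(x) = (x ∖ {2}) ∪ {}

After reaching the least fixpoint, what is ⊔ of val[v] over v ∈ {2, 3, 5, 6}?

Trace (9 dequeues):
  [1] u=0 | in {0} | out {0,1,2} | ==
  [2] u=1 | in {0,1,2} | out {0,1,2} | prev {} | push {}
  [3] u=2 | in {} | out {0,1,2} | prev {0} | push {0}
  [4] u=3 | in {0,1,2} | out {0,1,2} | prev {0} | push {}
  [5] u=4 | in {0,1,2} | out {0,1,2} | prev {} | push {3}
  [6] u=5 | in {0,1,2} | out {0,1,2} | prev {0,1} | push {}
  [7] u=6 | in {0,1,2} | out {0,1} | prev {} | push {}
  [8] u=0 | in {0,1,2} | out {0,1,2} | ==
  [9] u=3 | in {0,1,2} | out {0,1,2} | ==

Converged values:
  [0] {0,1,2}
  [1] {0,1,2}
  [2] {0,1,2}
  [3] {0,1,2}
  [4] {0,1,2}
  [5] {0,1,2}
  [6] {0,1}

{0,1,2}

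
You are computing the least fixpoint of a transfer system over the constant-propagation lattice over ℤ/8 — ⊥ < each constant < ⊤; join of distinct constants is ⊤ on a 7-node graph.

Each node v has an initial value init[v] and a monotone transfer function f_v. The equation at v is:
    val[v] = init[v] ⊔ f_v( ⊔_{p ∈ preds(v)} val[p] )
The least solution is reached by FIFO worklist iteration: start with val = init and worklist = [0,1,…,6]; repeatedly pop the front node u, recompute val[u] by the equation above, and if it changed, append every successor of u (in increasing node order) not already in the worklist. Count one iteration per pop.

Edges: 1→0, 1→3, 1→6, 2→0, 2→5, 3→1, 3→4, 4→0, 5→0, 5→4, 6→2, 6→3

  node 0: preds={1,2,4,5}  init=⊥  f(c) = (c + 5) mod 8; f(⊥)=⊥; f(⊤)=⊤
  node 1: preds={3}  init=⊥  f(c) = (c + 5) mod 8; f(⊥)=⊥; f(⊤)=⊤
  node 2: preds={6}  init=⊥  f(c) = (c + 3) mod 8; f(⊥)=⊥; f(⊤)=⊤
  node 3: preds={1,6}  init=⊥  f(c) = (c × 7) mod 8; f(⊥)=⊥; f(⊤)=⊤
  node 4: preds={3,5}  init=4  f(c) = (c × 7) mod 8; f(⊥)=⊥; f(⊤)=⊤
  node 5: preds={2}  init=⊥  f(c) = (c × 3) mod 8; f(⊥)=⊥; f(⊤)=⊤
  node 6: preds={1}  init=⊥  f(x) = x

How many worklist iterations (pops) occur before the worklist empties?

Worklist (7 pops):
  #1 pop 0: in=4 → 1 (was ⊥); enqueue []
  #2 pop 1: in=⊥ → ⊥ (no change)
  #3 pop 2: in=⊥ → ⊥ (no change)
  #4 pop 3: in=⊥ → ⊥ (no change)
  #5 pop 4: in=⊥ → 4 (no change)
  #6 pop 5: in=⊥ → ⊥ (no change)
  #7 pop 6: in=⊥ → ⊥ (no change)

Fixpoint:
  val[0] = 1
  val[1] = ⊥
  val[2] = ⊥
  val[3] = ⊥
  val[4] = 4
  val[5] = ⊥
  val[6] = ⊥

7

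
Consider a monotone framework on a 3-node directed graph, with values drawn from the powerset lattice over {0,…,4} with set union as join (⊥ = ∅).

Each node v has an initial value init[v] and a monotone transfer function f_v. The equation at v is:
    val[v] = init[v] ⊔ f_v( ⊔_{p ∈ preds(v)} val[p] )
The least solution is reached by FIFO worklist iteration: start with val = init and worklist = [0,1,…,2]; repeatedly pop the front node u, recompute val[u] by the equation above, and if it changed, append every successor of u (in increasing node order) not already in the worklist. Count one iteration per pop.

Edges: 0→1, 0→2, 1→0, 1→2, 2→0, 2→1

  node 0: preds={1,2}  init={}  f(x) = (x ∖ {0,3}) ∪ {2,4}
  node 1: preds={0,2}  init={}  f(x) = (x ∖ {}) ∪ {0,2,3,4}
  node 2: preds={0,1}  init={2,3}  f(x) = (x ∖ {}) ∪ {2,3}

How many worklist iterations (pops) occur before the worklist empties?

Iteration log — 5 steps:
  step 1. node 0  ⊔preds={2,3}  new={2,4}  old={}  +wl: 
  step 2. node 1  ⊔preds={2,3,4}  new={0,2,3,4}  old={}  +wl: 0
  step 3. node 2  ⊔preds={0,2,3,4}  new={0,2,3,4}  old={2,3}  +wl: 1
  step 4. node 0  ⊔preds={0,2,3,4}  new={2,4}  stable
  step 5. node 1  ⊔preds={0,2,3,4}  new={0,2,3,4}  stable

Least fixpoint reached:
  node 0: {2,4}
  node 1: {0,2,3,4}
  node 2: {0,2,3,4}

5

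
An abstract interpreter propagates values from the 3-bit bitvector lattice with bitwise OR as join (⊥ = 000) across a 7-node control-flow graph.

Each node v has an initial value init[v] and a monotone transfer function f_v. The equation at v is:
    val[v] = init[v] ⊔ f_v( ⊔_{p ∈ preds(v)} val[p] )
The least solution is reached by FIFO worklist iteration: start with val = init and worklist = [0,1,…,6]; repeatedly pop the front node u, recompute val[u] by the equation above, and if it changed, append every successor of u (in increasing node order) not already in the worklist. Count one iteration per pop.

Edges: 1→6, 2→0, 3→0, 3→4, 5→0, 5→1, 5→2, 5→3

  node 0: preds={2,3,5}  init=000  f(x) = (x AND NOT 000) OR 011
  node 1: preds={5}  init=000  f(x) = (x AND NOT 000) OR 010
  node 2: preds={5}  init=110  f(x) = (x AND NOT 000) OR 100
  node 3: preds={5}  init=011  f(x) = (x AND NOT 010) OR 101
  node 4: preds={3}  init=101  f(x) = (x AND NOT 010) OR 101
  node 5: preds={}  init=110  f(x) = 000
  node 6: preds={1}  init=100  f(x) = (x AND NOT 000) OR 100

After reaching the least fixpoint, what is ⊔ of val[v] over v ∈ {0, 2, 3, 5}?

Iteration log — 8 steps:
  step 1. node 0  ⊔preds=111  new=111  old=000  +wl: 
  step 2. node 1  ⊔preds=110  new=110  old=000  +wl: 
  step 3. node 2  ⊔preds=110  new=110  stable
  step 4. node 3  ⊔preds=110  new=111  old=011  +wl: 0
  step 5. node 4  ⊔preds=111  new=101  stable
  step 6. node 5  ⊔preds=000  new=110  stable
  step 7. node 6  ⊔preds=110  new=110  old=100  +wl: 
  step 8. node 0  ⊔preds=111  new=111  stable

Least fixpoint reached:
  node 0: 111
  node 1: 110
  node 2: 110
  node 3: 111
  node 4: 101
  node 5: 110
  node 6: 110

111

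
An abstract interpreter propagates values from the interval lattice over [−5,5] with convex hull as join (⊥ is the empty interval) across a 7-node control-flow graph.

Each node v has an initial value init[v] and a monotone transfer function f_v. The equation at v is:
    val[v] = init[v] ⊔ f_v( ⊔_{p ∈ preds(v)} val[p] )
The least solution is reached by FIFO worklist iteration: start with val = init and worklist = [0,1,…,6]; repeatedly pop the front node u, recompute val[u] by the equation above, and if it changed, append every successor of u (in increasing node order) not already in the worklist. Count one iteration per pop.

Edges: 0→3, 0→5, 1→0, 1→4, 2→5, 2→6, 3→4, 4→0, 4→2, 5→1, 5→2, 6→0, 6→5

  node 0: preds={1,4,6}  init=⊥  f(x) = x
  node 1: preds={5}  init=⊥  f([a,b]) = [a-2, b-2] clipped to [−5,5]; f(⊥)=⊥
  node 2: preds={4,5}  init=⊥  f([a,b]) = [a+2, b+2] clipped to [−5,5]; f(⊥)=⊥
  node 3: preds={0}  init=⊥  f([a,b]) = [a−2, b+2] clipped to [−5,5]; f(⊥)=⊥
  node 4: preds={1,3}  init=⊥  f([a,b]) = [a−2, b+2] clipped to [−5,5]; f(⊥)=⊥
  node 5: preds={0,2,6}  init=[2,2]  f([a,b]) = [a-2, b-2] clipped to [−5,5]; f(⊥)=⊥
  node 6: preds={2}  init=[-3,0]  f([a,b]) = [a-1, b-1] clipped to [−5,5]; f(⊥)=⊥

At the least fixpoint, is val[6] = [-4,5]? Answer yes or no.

Worklist (22 pops):
  #1 pop 0: in=[-3,0] → [-3,0] (was ⊥); enqueue []
  #2 pop 1: in=[2,2] → [0,0] (was ⊥); enqueue [0]
  #3 pop 2: in=[2,2] → [4,4] (was ⊥); enqueue []
  #4 pop 3: in=[-3,0] → [-5,2] (was ⊥); enqueue []
  #5 pop 4: in=[-5,2] → [-5,4] (was ⊥); enqueue [2]
  #6 pop 5: in=[-3,4] → [-5,2] (was [2,2]); enqueue [1]
  #7 pop 6: in=[4,4] → [-3,3] (was [-3,0]); enqueue [5]
  #8 pop 0: in=[-5,4] → [-5,4] (was [-3,0]); enqueue [3]
  #9 pop 2: in=[-5,4] → [-3,5] (was [4,4]); enqueue [6]
  #10 pop 1: in=[-5,2] → [-5,0] (was [0,0]); enqueue [0,4]
  #11 pop 5: in=[-5,5] → [-5,3] (was [-5,2]); enqueue [1,2]
  #12 pop 3: in=[-5,4] → [-5,5] (was [-5,2]); enqueue []
  #13 pop 6: in=[-3,5] → [-4,4] (was [-3,3]); enqueue [5]
  #14 pop 0: in=[-5,4] → [-5,4] (no change)
  #15 pop 4: in=[-5,5] → [-5,5] (was [-5,4]); enqueue [0]
  #16 pop 1: in=[-5,3] → [-5,1] (was [-5,0]); enqueue [4]
  #17 pop 2: in=[-5,5] → [-3,5] (no change)
  #18 pop 5: in=[-5,5] → [-5,3] (no change)
  #19 pop 0: in=[-5,5] → [-5,5] (was [-5,4]); enqueue [3,5]
  #20 pop 4: in=[-5,5] → [-5,5] (no change)
  #21 pop 3: in=[-5,5] → [-5,5] (no change)
  #22 pop 5: in=[-5,5] → [-5,3] (no change)

Fixpoint:
  val[0] = [-5,5]
  val[1] = [-5,1]
  val[2] = [-3,5]
  val[3] = [-5,5]
  val[4] = [-5,5]
  val[5] = [-5,3]
  val[6] = [-4,4]

no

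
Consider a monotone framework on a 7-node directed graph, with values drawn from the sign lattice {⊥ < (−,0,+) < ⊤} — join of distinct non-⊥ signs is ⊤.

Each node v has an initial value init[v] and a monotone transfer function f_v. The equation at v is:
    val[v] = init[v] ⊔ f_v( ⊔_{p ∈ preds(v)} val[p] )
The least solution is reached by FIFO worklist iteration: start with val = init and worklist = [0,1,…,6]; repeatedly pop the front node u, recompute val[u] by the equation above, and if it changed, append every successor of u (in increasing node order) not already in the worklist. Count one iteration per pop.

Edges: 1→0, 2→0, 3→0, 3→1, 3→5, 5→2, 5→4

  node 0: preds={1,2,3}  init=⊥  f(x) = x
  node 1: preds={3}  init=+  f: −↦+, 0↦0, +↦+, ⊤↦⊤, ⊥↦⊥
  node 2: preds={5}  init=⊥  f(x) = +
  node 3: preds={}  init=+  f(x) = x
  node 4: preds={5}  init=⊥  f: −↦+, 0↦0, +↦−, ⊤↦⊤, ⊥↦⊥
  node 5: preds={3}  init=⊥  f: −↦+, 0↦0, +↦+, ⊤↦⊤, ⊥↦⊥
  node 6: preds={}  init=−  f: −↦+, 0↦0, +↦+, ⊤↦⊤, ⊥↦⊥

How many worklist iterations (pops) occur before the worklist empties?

Worklist (10 pops):
  #1 pop 0: in=+ → + (was ⊥); enqueue []
  #2 pop 1: in=+ → + (no change)
  #3 pop 2: in=⊥ → + (was ⊥); enqueue [0]
  #4 pop 3: in=⊥ → + (no change)
  #5 pop 4: in=⊥ → ⊥ (no change)
  #6 pop 5: in=+ → + (was ⊥); enqueue [2,4]
  #7 pop 6: in=⊥ → − (no change)
  #8 pop 0: in=+ → + (no change)
  #9 pop 2: in=+ → + (no change)
  #10 pop 4: in=+ → − (was ⊥); enqueue []

Fixpoint:
  val[0] = +
  val[1] = +
  val[2] = +
  val[3] = +
  val[4] = −
  val[5] = +
  val[6] = −

10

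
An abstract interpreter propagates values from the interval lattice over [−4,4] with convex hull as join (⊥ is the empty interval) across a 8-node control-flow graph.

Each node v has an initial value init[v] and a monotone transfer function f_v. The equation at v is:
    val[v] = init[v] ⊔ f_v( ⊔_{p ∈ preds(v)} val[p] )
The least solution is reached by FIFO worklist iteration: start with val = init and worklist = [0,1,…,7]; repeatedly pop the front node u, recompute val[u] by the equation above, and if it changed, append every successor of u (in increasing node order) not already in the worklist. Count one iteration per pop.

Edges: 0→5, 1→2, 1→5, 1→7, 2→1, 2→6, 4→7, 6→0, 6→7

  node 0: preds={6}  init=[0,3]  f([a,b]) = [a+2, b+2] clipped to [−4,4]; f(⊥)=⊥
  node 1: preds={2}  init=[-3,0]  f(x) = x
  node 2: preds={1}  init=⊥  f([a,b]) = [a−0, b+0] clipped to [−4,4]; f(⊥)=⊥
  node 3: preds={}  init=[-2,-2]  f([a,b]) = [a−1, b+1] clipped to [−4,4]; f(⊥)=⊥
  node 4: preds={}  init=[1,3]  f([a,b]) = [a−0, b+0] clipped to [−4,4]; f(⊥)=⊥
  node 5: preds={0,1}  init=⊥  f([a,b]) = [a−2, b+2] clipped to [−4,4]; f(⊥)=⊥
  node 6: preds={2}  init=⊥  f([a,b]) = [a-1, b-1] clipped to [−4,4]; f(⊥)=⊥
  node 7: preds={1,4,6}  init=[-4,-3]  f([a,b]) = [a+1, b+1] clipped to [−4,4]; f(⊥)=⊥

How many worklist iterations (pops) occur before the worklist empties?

Iteration log — 11 steps:
  step 1. node 0  ⊔preds=⊥  new=[0,3]  stable
  step 2. node 1  ⊔preds=⊥  new=[-3,0]  stable
  step 3. node 2  ⊔preds=[-3,0]  new=[-3,0]  old=⊥  +wl: 1
  step 4. node 3  ⊔preds=⊥  new=[-2,-2]  stable
  step 5. node 4  ⊔preds=⊥  new=[1,3]  stable
  step 6. node 5  ⊔preds=[-3,3]  new=[-4,4]  old=⊥  +wl: 
  step 7. node 6  ⊔preds=[-3,0]  new=[-4,-1]  old=⊥  +wl: 0
  step 8. node 7  ⊔preds=[-4,3]  new=[-4,4]  old=[-4,-3]  +wl: 
  step 9. node 1  ⊔preds=[-3,0]  new=[-3,0]  stable
  step 10. node 0  ⊔preds=[-4,-1]  new=[-2,3]  old=[0,3]  +wl: 5
  step 11. node 5  ⊔preds=[-3,3]  new=[-4,4]  stable

Least fixpoint reached:
  node 0: [-2,3]
  node 1: [-3,0]
  node 2: [-3,0]
  node 3: [-2,-2]
  node 4: [1,3]
  node 5: [-4,4]
  node 6: [-4,-1]
  node 7: [-4,4]

11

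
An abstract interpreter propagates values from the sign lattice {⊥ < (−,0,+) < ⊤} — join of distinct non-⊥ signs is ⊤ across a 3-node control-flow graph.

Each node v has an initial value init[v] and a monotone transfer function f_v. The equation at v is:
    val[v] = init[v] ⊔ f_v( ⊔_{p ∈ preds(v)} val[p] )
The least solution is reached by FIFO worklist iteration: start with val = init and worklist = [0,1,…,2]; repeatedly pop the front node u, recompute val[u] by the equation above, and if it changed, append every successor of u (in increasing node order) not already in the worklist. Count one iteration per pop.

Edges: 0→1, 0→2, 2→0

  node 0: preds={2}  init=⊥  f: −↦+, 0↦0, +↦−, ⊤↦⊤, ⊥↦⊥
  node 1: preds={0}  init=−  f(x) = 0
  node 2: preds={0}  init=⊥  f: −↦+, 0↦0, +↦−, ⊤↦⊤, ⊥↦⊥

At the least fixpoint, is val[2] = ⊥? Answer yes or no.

Trace (3 dequeues):
  [1] u=0 | in ⊥ | out ⊥ | ==
  [2] u=1 | in ⊥ | out ⊤ | prev − | push {}
  [3] u=2 | in ⊥ | out ⊥ | ==

Converged values:
  [0] ⊥
  [1] ⊤
  [2] ⊥

yes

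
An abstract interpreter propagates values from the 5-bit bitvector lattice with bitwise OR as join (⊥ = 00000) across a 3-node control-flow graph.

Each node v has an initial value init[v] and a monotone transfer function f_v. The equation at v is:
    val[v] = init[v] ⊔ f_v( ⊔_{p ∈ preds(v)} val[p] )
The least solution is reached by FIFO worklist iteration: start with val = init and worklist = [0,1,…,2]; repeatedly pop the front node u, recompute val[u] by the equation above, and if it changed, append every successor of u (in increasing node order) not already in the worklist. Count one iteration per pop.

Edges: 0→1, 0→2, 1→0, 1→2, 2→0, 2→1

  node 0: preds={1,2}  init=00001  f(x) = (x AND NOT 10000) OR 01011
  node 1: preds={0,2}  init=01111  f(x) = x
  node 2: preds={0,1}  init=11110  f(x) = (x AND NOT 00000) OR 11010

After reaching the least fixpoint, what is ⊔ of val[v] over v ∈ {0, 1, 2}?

Iteration log — 5 steps:
  step 1. node 0  ⊔preds=11111  new=01111  old=00001  +wl: 
  step 2. node 1  ⊔preds=11111  new=11111  old=01111  +wl: 0
  step 3. node 2  ⊔preds=11111  new=11111  old=11110  +wl: 1
  step 4. node 0  ⊔preds=11111  new=01111  stable
  step 5. node 1  ⊔preds=11111  new=11111  stable

Least fixpoint reached:
  node 0: 01111
  node 1: 11111
  node 2: 11111

11111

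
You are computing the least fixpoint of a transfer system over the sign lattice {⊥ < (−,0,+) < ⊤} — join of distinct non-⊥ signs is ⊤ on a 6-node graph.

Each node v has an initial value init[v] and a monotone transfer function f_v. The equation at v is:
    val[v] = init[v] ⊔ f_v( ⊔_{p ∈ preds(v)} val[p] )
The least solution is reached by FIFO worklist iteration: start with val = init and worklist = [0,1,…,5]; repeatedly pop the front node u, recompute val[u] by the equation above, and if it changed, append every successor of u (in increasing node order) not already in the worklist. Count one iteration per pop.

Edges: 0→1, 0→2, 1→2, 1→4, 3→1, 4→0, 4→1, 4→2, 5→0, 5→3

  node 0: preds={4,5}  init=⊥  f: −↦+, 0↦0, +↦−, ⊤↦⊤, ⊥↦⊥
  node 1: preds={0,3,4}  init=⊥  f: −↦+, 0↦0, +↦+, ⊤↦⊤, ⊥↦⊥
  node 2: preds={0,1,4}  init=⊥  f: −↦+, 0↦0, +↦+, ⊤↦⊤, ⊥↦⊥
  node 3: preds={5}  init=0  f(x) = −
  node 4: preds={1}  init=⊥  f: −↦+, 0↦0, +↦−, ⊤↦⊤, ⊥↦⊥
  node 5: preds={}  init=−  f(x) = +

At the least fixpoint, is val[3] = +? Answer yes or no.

no

Iteration log — 11 steps:
  step 1. node 0  ⊔preds=−  new=+  old=⊥  +wl: 
  step 2. node 1  ⊔preds=⊤  new=⊤  old=⊥  +wl: 
  step 3. node 2  ⊔preds=⊤  new=⊤  old=⊥  +wl: 
  step 4. node 3  ⊔preds=−  new=⊤  old=0  +wl: 1
  step 5. node 4  ⊔preds=⊤  new=⊤  old=⊥  +wl: 0,2
  step 6. node 5  ⊔preds=⊥  new=⊤  old=−  +wl: 3
  step 7. node 1  ⊔preds=⊤  new=⊤  stable
  step 8. node 0  ⊔preds=⊤  new=⊤  old=+  +wl: 1
  step 9. node 2  ⊔preds=⊤  new=⊤  stable
  step 10. node 3  ⊔preds=⊤  new=⊤  stable
  step 11. node 1  ⊔preds=⊤  new=⊤  stable

Least fixpoint reached:
  node 0: ⊤
  node 1: ⊤
  node 2: ⊤
  node 3: ⊤
  node 4: ⊤
  node 5: ⊤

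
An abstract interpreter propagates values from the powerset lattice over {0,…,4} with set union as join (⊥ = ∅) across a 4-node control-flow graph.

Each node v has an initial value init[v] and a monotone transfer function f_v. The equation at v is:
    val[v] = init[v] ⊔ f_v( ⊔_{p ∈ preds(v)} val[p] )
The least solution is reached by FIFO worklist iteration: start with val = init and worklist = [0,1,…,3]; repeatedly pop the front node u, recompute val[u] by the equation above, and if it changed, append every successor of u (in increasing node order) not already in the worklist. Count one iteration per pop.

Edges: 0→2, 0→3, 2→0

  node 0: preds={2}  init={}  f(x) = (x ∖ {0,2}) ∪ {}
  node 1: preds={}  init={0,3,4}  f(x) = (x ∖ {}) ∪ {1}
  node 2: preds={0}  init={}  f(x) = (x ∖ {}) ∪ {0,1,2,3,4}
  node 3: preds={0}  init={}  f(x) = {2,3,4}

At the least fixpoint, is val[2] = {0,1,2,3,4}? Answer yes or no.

Iteration log — 7 steps:
  step 1. node 0  ⊔preds={}  new={}  stable
  step 2. node 1  ⊔preds={}  new={0,1,3,4}  old={0,3,4}  +wl: 
  step 3. node 2  ⊔preds={}  new={0,1,2,3,4}  old={}  +wl: 0
  step 4. node 3  ⊔preds={}  new={2,3,4}  old={}  +wl: 
  step 5. node 0  ⊔preds={0,1,2,3,4}  new={1,3,4}  old={}  +wl: 2,3
  step 6. node 2  ⊔preds={1,3,4}  new={0,1,2,3,4}  stable
  step 7. node 3  ⊔preds={1,3,4}  new={2,3,4}  stable

Least fixpoint reached:
  node 0: {1,3,4}
  node 1: {0,1,3,4}
  node 2: {0,1,2,3,4}
  node 3: {2,3,4}

yes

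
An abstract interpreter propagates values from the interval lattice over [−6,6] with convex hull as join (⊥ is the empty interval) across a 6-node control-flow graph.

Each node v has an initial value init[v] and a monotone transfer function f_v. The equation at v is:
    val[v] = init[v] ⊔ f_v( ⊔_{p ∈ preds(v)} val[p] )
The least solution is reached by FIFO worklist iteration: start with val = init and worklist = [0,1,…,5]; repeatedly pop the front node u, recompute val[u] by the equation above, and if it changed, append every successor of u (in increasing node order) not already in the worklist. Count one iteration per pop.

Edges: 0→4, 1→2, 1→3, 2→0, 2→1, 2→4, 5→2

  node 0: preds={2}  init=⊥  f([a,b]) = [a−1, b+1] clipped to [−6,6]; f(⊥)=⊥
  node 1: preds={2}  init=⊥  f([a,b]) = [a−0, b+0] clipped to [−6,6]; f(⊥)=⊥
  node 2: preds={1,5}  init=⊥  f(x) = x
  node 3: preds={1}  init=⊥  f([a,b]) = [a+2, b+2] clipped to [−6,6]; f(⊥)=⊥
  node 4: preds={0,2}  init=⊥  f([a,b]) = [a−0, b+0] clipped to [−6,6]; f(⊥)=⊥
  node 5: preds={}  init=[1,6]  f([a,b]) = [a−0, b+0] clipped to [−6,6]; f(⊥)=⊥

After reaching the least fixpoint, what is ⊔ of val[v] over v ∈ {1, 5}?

[1,6]

Trace (11 dequeues):
  [1] u=0 | in ⊥ | out ⊥ | ==
  [2] u=1 | in ⊥ | out ⊥ | ==
  [3] u=2 | in [1,6] | out [1,6] | prev ⊥ | push {0,1}
  [4] u=3 | in ⊥ | out ⊥ | ==
  [5] u=4 | in [1,6] | out [1,6] | prev ⊥ | push {}
  [6] u=5 | in ⊥ | out [1,6] | ==
  [7] u=0 | in [1,6] | out [0,6] | prev ⊥ | push {4}
  [8] u=1 | in [1,6] | out [1,6] | prev ⊥ | push {2,3}
  [9] u=4 | in [0,6] | out [0,6] | prev [1,6] | push {}
  [10] u=2 | in [1,6] | out [1,6] | ==
  [11] u=3 | in [1,6] | out [3,6] | prev ⊥ | push {}

Converged values:
  [0] [0,6]
  [1] [1,6]
  [2] [1,6]
  [3] [3,6]
  [4] [0,6]
  [5] [1,6]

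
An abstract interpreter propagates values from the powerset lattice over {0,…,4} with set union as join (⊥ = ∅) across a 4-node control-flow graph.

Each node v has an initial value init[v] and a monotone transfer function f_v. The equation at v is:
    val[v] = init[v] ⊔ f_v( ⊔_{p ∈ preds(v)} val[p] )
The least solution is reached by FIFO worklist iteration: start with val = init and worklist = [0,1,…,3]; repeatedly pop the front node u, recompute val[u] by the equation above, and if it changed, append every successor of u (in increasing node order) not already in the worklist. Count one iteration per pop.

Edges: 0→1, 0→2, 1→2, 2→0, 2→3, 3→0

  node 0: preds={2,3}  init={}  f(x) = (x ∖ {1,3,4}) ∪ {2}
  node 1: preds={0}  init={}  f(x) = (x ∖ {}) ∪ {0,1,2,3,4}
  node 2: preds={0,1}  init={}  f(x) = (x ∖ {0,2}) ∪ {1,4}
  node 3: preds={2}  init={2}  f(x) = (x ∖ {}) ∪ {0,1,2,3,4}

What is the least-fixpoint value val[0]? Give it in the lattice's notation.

{0,2}

Iteration log — 7 steps:
  step 1. node 0  ⊔preds={2}  new={2}  old={}  +wl: 
  step 2. node 1  ⊔preds={2}  new={0,1,2,3,4}  old={}  +wl: 
  step 3. node 2  ⊔preds={0,1,2,3,4}  new={1,3,4}  old={}  +wl: 0
  step 4. node 3  ⊔preds={1,3,4}  new={0,1,2,3,4}  old={2}  +wl: 
  step 5. node 0  ⊔preds={0,1,2,3,4}  new={0,2}  old={2}  +wl: 1,2
  step 6. node 1  ⊔preds={0,2}  new={0,1,2,3,4}  stable
  step 7. node 2  ⊔preds={0,1,2,3,4}  new={1,3,4}  stable

Least fixpoint reached:
  node 0: {0,2}
  node 1: {0,1,2,3,4}
  node 2: {1,3,4}
  node 3: {0,1,2,3,4}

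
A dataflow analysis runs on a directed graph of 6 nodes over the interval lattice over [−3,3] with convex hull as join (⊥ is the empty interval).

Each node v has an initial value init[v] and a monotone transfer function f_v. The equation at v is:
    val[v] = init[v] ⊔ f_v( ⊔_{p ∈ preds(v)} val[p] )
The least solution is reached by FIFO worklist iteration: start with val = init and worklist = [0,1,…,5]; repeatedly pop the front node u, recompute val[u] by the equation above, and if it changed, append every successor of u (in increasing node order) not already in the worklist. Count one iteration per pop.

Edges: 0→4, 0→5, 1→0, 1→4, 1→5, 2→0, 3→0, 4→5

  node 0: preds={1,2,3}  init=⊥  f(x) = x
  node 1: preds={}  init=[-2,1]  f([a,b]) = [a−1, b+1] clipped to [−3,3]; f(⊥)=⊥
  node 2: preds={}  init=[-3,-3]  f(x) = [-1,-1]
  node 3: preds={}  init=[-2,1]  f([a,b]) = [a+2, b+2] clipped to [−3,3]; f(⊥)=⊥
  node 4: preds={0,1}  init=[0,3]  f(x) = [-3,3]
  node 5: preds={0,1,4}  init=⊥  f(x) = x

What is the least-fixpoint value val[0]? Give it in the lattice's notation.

[-3,1]

Iteration log — 7 steps:
  step 1. node 0  ⊔preds=[-3,1]  new=[-3,1]  old=⊥  +wl: 
  step 2. node 1  ⊔preds=⊥  new=[-2,1]  stable
  step 3. node 2  ⊔preds=⊥  new=[-3,-1]  old=[-3,-3]  +wl: 0
  step 4. node 3  ⊔preds=⊥  new=[-2,1]  stable
  step 5. node 4  ⊔preds=[-3,1]  new=[-3,3]  old=[0,3]  +wl: 
  step 6. node 5  ⊔preds=[-3,3]  new=[-3,3]  old=⊥  +wl: 
  step 7. node 0  ⊔preds=[-3,1]  new=[-3,1]  stable

Least fixpoint reached:
  node 0: [-3,1]
  node 1: [-2,1]
  node 2: [-3,-1]
  node 3: [-2,1]
  node 4: [-3,3]
  node 5: [-3,3]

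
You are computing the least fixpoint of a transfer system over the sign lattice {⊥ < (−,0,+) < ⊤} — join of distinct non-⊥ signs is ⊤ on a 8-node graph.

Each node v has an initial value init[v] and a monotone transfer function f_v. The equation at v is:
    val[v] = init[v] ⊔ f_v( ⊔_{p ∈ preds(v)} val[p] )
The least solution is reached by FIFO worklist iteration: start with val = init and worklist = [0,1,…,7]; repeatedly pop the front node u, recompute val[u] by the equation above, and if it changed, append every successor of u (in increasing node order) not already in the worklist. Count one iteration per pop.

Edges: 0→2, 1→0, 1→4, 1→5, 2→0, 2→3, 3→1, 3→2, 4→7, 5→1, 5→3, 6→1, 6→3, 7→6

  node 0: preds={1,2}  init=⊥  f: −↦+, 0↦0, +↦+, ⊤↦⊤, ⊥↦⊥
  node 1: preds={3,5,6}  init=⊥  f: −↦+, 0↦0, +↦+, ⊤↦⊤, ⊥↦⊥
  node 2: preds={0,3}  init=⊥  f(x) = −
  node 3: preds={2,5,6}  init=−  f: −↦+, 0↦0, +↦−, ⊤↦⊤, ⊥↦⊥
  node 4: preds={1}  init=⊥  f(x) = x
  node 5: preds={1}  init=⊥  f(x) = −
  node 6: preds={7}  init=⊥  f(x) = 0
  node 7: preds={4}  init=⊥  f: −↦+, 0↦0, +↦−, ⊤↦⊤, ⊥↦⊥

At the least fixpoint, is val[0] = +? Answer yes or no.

no

Trace (18 dequeues):
  [1] u=0 | in ⊥ | out ⊥ | ==
  [2] u=1 | in − | out + | prev ⊥ | push {0}
  [3] u=2 | in − | out − | prev ⊥ | push {}
  [4] u=3 | in − | out ⊤ | prev − | push {1,2}
  [5] u=4 | in + | out + | prev ⊥ | push {}
  [6] u=5 | in + | out − | prev ⊥ | push {3}
  [7] u=6 | in ⊥ | out 0 | prev ⊥ | push {}
  [8] u=7 | in + | out − | prev ⊥ | push {6}
  [9] u=0 | in ⊤ | out ⊤ | prev ⊥ | push {}
  [10] u=1 | in ⊤ | out ⊤ | prev + | push {0,4,5}
  [11] u=2 | in ⊤ | out − | ==
  [12] u=3 | in ⊤ | out ⊤ | ==
  [13] u=6 | in − | out 0 | ==
  [14] u=0 | in ⊤ | out ⊤ | ==
  [15] u=4 | in ⊤ | out ⊤ | prev + | push {7}
  [16] u=5 | in ⊤ | out − | ==
  [17] u=7 | in ⊤ | out ⊤ | prev − | push {6}
  [18] u=6 | in ⊤ | out 0 | ==

Converged values:
  [0] ⊤
  [1] ⊤
  [2] −
  [3] ⊤
  [4] ⊤
  [5] −
  [6] 0
  [7] ⊤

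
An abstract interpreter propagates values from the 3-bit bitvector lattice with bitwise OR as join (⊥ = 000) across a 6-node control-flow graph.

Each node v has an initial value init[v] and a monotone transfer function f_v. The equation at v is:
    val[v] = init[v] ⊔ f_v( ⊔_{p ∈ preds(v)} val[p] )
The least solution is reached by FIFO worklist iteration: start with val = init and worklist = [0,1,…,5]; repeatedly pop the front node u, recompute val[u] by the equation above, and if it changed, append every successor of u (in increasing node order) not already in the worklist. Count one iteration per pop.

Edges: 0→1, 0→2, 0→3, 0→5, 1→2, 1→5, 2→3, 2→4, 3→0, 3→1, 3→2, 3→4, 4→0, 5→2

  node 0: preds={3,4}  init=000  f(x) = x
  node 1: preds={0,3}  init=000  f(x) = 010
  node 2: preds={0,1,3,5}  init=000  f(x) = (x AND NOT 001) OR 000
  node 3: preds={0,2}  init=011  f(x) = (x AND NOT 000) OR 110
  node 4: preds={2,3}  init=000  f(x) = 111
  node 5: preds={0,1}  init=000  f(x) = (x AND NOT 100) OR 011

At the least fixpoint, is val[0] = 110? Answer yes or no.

Worklist (12 pops):
  #1 pop 0: in=011 → 011 (was 000); enqueue []
  #2 pop 1: in=011 → 010 (was 000); enqueue []
  #3 pop 2: in=011 → 010 (was 000); enqueue []
  #4 pop 3: in=011 → 111 (was 011); enqueue [0,1,2]
  #5 pop 4: in=111 → 111 (was 000); enqueue []
  #6 pop 5: in=011 → 011 (was 000); enqueue []
  #7 pop 0: in=111 → 111 (was 011); enqueue [3,5]
  #8 pop 1: in=111 → 010 (no change)
  #9 pop 2: in=111 → 110 (was 010); enqueue [4]
  #10 pop 3: in=111 → 111 (no change)
  #11 pop 5: in=111 → 011 (no change)
  #12 pop 4: in=111 → 111 (no change)

Fixpoint:
  val[0] = 111
  val[1] = 010
  val[2] = 110
  val[3] = 111
  val[4] = 111
  val[5] = 011

no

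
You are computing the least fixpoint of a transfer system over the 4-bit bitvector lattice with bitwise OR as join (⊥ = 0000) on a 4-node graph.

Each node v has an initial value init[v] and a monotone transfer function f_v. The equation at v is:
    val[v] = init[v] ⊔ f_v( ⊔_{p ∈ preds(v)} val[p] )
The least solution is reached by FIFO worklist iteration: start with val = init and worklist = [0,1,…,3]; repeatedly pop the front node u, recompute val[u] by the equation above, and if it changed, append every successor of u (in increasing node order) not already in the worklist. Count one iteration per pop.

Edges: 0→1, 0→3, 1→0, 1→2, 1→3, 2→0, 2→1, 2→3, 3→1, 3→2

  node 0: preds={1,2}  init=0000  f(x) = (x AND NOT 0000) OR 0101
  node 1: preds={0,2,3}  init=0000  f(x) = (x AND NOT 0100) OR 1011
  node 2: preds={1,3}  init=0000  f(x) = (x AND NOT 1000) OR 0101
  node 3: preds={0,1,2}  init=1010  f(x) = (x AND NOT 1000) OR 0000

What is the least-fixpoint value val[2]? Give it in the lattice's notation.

Trace (8 dequeues):
  [1] u=0 | in 0000 | out 0101 | prev 0000 | push {}
  [2] u=1 | in 1111 | out 1011 | prev 0000 | push {0}
  [3] u=2 | in 1011 | out 0111 | prev 0000 | push {1}
  [4] u=3 | in 1111 | out 1111 | prev 1010 | push {2}
  [5] u=0 | in 1111 | out 1111 | prev 0101 | push {3}
  [6] u=1 | in 1111 | out 1011 | ==
  [7] u=2 | in 1111 | out 0111 | ==
  [8] u=3 | in 1111 | out 1111 | ==

Converged values:
  [0] 1111
  [1] 1011
  [2] 0111
  [3] 1111

0111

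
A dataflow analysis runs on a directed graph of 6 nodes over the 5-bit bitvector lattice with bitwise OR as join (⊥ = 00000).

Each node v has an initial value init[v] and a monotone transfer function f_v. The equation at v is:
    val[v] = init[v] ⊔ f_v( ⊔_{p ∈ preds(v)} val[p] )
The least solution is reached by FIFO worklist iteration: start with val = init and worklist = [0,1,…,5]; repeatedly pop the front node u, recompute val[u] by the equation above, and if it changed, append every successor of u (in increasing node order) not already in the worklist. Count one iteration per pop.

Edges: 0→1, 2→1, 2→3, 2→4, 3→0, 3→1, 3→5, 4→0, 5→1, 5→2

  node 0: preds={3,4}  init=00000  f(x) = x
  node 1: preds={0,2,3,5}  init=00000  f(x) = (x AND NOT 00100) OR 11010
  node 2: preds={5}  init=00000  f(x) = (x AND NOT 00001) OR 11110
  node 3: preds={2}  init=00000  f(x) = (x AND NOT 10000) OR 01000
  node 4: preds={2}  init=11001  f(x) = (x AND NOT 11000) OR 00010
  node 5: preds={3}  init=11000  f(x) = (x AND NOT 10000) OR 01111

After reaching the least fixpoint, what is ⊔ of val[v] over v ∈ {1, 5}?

Worklist (10 pops):
  #1 pop 0: in=11001 → 11001 (was 00000); enqueue []
  #2 pop 1: in=11001 → 11011 (was 00000); enqueue []
  #3 pop 2: in=11000 → 11110 (was 00000); enqueue [1]
  #4 pop 3: in=11110 → 01110 (was 00000); enqueue [0]
  #5 pop 4: in=11110 → 11111 (was 11001); enqueue []
  #6 pop 5: in=01110 → 11111 (was 11000); enqueue [2]
  #7 pop 1: in=11111 → 11011 (no change)
  #8 pop 0: in=11111 → 11111 (was 11001); enqueue [1]
  #9 pop 2: in=11111 → 11110 (no change)
  #10 pop 1: in=11111 → 11011 (no change)

Fixpoint:
  val[0] = 11111
  val[1] = 11011
  val[2] = 11110
  val[3] = 01110
  val[4] = 11111
  val[5] = 11111

11111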